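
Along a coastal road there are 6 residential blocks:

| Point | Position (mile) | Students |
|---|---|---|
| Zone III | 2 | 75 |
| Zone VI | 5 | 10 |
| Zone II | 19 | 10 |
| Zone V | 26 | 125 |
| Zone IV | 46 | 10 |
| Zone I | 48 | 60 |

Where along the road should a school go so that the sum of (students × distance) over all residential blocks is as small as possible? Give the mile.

For a sum of weighted absolute distances on a line, the optimum is the weighted median (not the mean). Total weight W = 290; half-weight = 145.
Sort by position and accumulate weight:
  mile 2 (Zone III, w=75) → cum 75
  mile 5 (Zone VI, w=10) → cum 85
  mile 19 (Zone II, w=10) → cum 95
  mile 26 (Zone V, w=125) → cum 220  ≥ 145 → median here
  mile 46 (Zone IV, w=10) → cum 230
  mile 48 (Zone I, w=60) → cum 290
Optimal location: mile 26.

x = 26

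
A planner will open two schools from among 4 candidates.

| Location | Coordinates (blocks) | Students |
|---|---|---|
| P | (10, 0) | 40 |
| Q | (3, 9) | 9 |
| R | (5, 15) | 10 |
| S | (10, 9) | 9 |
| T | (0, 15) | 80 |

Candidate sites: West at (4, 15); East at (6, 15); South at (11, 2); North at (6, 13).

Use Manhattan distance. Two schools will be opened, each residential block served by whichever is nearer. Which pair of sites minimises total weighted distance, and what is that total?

Evaluate every pair (each demand assigned to the nearer of the two):
  {West, South}: total = 585
  {East, South}: total = 763
  {South, North}: total = 925
  {West, North}: total = 1145
  {West, East}: total = 1243
  {East, North}: total = 1305
Best pair: {West, South} with total 585.

{West, South}, total 585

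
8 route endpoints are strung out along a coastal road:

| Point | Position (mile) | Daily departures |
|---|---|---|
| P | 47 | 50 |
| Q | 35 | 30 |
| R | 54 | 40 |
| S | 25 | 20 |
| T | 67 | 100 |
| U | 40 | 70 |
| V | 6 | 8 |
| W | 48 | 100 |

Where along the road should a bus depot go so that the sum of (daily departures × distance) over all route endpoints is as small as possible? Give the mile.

For a sum of weighted absolute distances on a line, the optimum is the weighted median (not the mean). Total weight W = 418; half-weight = 209.
Sort by position and accumulate weight:
  mile 6 (V, w=8) → cum 8
  mile 25 (S, w=20) → cum 28
  mile 35 (Q, w=30) → cum 58
  mile 40 (U, w=70) → cum 128
  mile 47 (P, w=50) → cum 178
  mile 48 (W, w=100) → cum 278  ≥ 209 → median here
  mile 54 (R, w=40) → cum 318
  mile 67 (T, w=100) → cum 418
Optimal location: mile 48.

x = 48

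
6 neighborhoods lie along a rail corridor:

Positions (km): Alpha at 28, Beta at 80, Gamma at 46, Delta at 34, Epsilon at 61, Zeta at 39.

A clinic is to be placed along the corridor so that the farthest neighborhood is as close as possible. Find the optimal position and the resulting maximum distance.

location 54, max distance 26

The 1-center on a line is the midpoint of the two extreme points: leftmost at 28, rightmost at 80.
Optimal location = (28 + 80)/2 = 54; maximum distance = (80 − 28)/2 = 26.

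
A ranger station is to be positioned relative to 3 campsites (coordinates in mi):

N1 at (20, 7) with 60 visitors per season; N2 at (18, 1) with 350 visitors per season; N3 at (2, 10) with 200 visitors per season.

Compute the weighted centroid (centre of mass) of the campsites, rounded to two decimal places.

The minimiser of Σwᵢ‖p−pᵢ‖² is the weighted centroid p* = (Σwᵢpᵢ)/(Σwᵢ).
Σwᵢ = 610.
Σwᵢxᵢ = 60·20 + 350·18 + 200·2 = 7900.
Σwᵢyᵢ = 60·7 + 350·1 + 200·10 = 2770.
x* = 7900/610 = 12.95, y* = 2770/610 = 4.54.

(12.95, 4.54)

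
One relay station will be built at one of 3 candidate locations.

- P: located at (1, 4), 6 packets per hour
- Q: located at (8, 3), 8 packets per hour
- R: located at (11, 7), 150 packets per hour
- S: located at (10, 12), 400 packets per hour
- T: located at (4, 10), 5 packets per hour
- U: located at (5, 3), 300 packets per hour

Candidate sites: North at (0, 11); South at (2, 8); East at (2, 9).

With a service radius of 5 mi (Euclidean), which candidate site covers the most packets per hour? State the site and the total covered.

Coverage radius r = 5 mi; a point is covered iff (Δx)²+(Δy)² ≤ 5² = 25.
  North (0, 11): covers {T} → 5
  South (2, 8): covers {P, T} → 11
  East (2, 9): covers {T} → 5
Maximum coverage at South: 11 packets per hour.

South, covering 11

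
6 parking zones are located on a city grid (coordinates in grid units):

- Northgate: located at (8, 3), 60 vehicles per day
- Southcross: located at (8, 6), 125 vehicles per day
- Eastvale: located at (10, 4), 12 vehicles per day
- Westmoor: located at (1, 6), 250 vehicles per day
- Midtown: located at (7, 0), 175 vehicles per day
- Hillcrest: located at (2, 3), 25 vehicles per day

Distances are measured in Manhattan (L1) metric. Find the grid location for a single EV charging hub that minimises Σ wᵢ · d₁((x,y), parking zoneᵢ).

(7, 6)

Manhattan distance separates: Σwᵢ(|x−xᵢ|+|y−yᵢ|) = Σwᵢ|x−xᵢ| + Σwᵢ|y−yᵢ|, so x and y are optimised independently as 1-D weighted medians.
Total weight W = 647; half = 323.5.
x-coordinate, sorted with cumulative weight:
  x=1 (Westmoor, w=250) cum 250
  x=2 (Hillcrest, w=25) cum 275
  x=7 (Midtown, w=175) cum 450  ← median
  x=8 (Northgate, w=60) cum 510
  x=8 (Southcross, w=125) cum 635
  x=10 (Eastvale, w=12) cum 647
⇒ x* = 7
y-coordinate, sorted with cumulative weight:
  y=0 (Midtown, w=175) cum 175
  y=3 (Northgate, w=60) cum 235
  y=3 (Hillcrest, w=25) cum 260
  y=4 (Eastvale, w=12) cum 272
  y=6 (Southcross, w=125) cum 397  ← median
  y=6 (Westmoor, w=250) cum 647
⇒ y* = 6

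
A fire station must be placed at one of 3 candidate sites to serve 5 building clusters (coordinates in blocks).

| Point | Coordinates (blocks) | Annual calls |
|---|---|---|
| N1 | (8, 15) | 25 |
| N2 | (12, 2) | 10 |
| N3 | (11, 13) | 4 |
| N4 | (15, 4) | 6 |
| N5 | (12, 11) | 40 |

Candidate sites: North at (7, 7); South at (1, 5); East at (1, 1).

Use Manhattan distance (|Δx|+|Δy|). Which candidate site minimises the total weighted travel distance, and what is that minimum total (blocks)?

Total weighted distance at each candidate:
  North (7, 7): total = 791
  South (1, 5): total = 1407
  East (1, 1): total = 1675
Minimum is at North with total 791 blocks.

North, total 791 blocks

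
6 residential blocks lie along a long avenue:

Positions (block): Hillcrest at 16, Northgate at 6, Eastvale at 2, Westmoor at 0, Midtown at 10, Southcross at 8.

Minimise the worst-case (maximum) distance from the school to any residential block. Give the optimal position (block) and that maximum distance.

The 1-center on a line is the midpoint of the two extreme points: leftmost at 0, rightmost at 16.
Optimal location = (0 + 16)/2 = 8; maximum distance = (16 − 0)/2 = 8.

location 8, max distance 8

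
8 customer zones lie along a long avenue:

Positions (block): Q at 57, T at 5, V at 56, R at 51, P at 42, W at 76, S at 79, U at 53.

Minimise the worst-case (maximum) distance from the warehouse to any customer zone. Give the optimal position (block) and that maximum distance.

location 42, max distance 37

The 1-center on a line is the midpoint of the two extreme points: leftmost at 5, rightmost at 79.
Optimal location = (5 + 79)/2 = 42; maximum distance = (79 − 5)/2 = 37.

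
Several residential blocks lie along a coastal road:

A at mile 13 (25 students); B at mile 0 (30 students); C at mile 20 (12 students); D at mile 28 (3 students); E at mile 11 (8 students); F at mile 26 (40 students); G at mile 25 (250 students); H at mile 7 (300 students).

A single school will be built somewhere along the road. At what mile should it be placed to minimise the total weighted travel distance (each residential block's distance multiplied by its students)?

For a sum of weighted absolute distances on a line, the optimum is the weighted median (not the mean). Total weight W = 668; half-weight = 334.
Sort by position and accumulate weight:
  mile 0 (B, w=30) → cum 30
  mile 7 (H, w=300) → cum 330
  mile 11 (E, w=8) → cum 338  ≥ 334 → median here
  mile 13 (A, w=25) → cum 363
  mile 20 (C, w=12) → cum 375
  mile 25 (G, w=250) → cum 625
  mile 26 (F, w=40) → cum 665
  mile 28 (D, w=3) → cum 668
Optimal location: mile 11.

x = 11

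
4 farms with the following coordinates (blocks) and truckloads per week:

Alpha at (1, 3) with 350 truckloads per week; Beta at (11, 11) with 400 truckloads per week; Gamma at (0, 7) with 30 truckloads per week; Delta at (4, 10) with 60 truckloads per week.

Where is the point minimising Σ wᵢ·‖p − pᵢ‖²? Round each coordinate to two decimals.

(5.94, 7.45)

The minimiser of Σwᵢ‖p−pᵢ‖² is the weighted centroid p* = (Σwᵢpᵢ)/(Σwᵢ).
Σwᵢ = 840.
Σwᵢxᵢ = 350·1 + 400·11 + 30·0 + 60·4 = 4990.
Σwᵢyᵢ = 350·3 + 400·11 + 30·7 + 60·10 = 6260.
x* = 4990/840 = 5.94, y* = 6260/840 = 7.45.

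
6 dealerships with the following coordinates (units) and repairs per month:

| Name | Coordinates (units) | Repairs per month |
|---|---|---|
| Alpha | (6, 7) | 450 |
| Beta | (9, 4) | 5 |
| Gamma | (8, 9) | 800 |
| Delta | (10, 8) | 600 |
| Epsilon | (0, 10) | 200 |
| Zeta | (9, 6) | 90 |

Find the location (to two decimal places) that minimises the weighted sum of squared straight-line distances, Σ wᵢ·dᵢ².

(7.44, 8.26)

The minimiser of Σwᵢ‖p−pᵢ‖² is the weighted centroid p* = (Σwᵢpᵢ)/(Σwᵢ).
Σwᵢ = 2145.
Σwᵢxᵢ = 450·6 + 5·9 + 800·8 + 600·10 + 200·0 + 90·9 = 15955.
Σwᵢyᵢ = 450·7 + 5·4 + 800·9 + 600·8 + 200·10 + 90·6 = 17710.
x* = 15955/2145 = 7.44, y* = 17710/2145 = 8.26.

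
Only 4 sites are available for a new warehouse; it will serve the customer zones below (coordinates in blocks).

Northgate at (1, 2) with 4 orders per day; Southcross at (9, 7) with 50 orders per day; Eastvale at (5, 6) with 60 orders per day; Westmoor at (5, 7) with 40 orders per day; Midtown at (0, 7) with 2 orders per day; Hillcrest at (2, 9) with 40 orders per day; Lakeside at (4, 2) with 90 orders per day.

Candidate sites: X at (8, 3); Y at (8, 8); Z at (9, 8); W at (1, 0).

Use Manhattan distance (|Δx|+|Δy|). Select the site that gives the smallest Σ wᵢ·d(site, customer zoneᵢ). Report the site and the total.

Y, total 1810 blocks

Total weighted distance at each candidate:
  X (8, 3): total = 1876
  Y (8, 8): total = 1810
  Z (9, 8): total = 1996
  W (1, 0): total = 2664
Minimum is at Y with total 1810 blocks.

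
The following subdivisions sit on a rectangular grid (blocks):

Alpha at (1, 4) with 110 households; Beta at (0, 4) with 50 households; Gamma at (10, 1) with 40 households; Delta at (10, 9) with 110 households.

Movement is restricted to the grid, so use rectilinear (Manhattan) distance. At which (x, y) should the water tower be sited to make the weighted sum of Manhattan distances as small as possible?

Manhattan distance separates: Σwᵢ(|x−xᵢ|+|y−yᵢ|) = Σwᵢ|x−xᵢ| + Σwᵢ|y−yᵢ|, so x and y are optimised independently as 1-D weighted medians.
Total weight W = 310; half = 155.
x-coordinate, sorted with cumulative weight:
  x=0 (Beta, w=50) cum 50
  x=1 (Alpha, w=110) cum 160  ← median
  x=10 (Gamma, w=40) cum 200
  x=10 (Delta, w=110) cum 310
⇒ x* = 1
y-coordinate, sorted with cumulative weight:
  y=1 (Gamma, w=40) cum 40
  y=4 (Alpha, w=110) cum 150
  y=4 (Beta, w=50) cum 200  ← median
  y=9 (Delta, w=110) cum 310
⇒ y* = 4

(1, 4)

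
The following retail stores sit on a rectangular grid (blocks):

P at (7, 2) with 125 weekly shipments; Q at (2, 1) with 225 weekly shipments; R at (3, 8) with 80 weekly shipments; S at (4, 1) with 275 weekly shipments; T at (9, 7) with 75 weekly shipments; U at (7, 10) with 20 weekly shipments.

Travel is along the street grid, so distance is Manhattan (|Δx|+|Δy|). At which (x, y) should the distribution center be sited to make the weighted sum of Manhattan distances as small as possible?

(4, 1)

Manhattan distance separates: Σwᵢ(|x−xᵢ|+|y−yᵢ|) = Σwᵢ|x−xᵢ| + Σwᵢ|y−yᵢ|, so x and y are optimised independently as 1-D weighted medians.
Total weight W = 800; half = 400.
x-coordinate, sorted with cumulative weight:
  x=2 (Q, w=225) cum 225
  x=3 (R, w=80) cum 305
  x=4 (S, w=275) cum 580  ← median
  x=7 (P, w=125) cum 705
  x=7 (U, w=20) cum 725
  x=9 (T, w=75) cum 800
⇒ x* = 4
y-coordinate, sorted with cumulative weight:
  y=1 (Q, w=225) cum 225
  y=1 (S, w=275) cum 500  ← median
  y=2 (P, w=125) cum 625
  y=7 (T, w=75) cum 700
  y=8 (R, w=80) cum 780
  y=10 (U, w=20) cum 800
⇒ y* = 1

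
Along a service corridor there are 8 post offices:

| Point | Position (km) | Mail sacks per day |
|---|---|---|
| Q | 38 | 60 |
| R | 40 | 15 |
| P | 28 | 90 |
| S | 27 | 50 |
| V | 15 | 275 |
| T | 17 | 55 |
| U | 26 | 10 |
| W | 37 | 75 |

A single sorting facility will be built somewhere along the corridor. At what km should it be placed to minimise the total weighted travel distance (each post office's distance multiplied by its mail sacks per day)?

x = 17

For a sum of weighted absolute distances on a line, the optimum is the weighted median (not the mean). Total weight W = 630; half-weight = 315.
Sort by position and accumulate weight:
  km 15 (V, w=275) → cum 275
  km 17 (T, w=55) → cum 330  ≥ 315 → median here
  km 26 (U, w=10) → cum 340
  km 27 (S, w=50) → cum 390
  km 28 (P, w=90) → cum 480
  km 37 (W, w=75) → cum 555
  km 38 (Q, w=60) → cum 615
  km 40 (R, w=15) → cum 630
Optimal location: km 17.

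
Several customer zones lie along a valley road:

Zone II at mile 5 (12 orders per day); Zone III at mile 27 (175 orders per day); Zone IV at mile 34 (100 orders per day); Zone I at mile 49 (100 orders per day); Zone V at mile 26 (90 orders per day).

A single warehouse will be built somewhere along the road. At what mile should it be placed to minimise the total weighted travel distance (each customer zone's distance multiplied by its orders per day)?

For a sum of weighted absolute distances on a line, the optimum is the weighted median (not the mean). Total weight W = 477; half-weight = 238.5.
Sort by position and accumulate weight:
  mile 5 (Zone II, w=12) → cum 12
  mile 26 (Zone V, w=90) → cum 102
  mile 27 (Zone III, w=175) → cum 277  ≥ 238.5 → median here
  mile 34 (Zone IV, w=100) → cum 377
  mile 49 (Zone I, w=100) → cum 477
Optimal location: mile 27.

x = 27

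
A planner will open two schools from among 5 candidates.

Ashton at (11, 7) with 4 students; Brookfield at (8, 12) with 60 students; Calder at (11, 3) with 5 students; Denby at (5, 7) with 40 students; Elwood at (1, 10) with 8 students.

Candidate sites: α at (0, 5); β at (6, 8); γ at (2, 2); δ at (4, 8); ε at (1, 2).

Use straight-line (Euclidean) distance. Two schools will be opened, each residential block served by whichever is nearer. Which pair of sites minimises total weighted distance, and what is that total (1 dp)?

{β, δ}, total 409.5

Evaluate every pair (each demand assigned to the nearer of the two):
  {β, δ}: total = 409.5
  {α, β}: total = 421.4
  {β, γ}: total = 423.7
  {β, ε}: total = 423.7
  {α, δ}: total = 496.1
  {γ, δ}: total = 496.1
  {δ, ε}: total = 496.1
  {α, γ}: total = 980.5
  {α, ε}: total = 989.0
  {γ, ε}: total = 1083.4
Best pair: {β, δ} with total 409.5.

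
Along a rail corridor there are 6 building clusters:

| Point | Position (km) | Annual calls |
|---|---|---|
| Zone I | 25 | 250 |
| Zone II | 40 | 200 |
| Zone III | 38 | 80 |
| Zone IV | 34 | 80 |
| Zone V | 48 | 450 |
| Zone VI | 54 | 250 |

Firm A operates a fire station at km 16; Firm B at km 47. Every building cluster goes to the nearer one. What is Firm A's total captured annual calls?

The indifferent point is the midpoint (16+47)/2 = 31.5; building clusters left of it (closer to Firm A at 16) go to Firm A, those right go to Firm B.
  Zone I at 25 (w=250) → Firm A
  Zone IV at 34 (w=80) → Firm B
  Zone III at 38 (w=80) → Firm B
  Zone II at 40 (w=200) → Firm B
  Zone V at 48 (w=450) → Firm B
  Zone VI at 54 (w=250) → Firm B
Firm A captures 250; Firm B captures 1060.

250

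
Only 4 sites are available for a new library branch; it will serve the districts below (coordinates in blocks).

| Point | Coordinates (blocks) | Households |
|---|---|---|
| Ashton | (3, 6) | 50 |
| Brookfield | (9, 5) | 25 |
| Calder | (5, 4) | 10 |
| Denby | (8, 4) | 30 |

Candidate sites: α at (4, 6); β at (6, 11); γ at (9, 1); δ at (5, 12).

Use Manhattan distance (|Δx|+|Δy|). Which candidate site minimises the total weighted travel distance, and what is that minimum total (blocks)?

α, total 410 blocks

Total weighted distance at each candidate:
  α (4, 6): total = 410
  β (6, 11): total = 975
  γ (9, 1): total = 840
  δ (5, 12): total = 1085
Minimum is at α with total 410 blocks.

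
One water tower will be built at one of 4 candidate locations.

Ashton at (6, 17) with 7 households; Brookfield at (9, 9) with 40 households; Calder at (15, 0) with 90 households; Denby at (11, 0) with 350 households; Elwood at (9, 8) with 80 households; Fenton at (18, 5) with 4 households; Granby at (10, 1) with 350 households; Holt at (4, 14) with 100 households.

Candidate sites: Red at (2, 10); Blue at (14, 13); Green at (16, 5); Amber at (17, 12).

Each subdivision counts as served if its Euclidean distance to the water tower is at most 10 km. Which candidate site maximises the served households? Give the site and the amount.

Coverage radius r = 10 km; a point is covered iff (Δx)²+(Δy)² ≤ 10² = 100.
  Red (2, 10): covers {Ashton, Brookfield, Elwood, Holt} → 227
  Blue (14, 13): covers {Ashton, Brookfield, Elwood, Fenton} → 131
  Green (16, 5): covers {Brookfield, Calder, Denby, Elwood, Fenton, Granby} → 914
  Amber (17, 12): covers {Brookfield, Elwood, Fenton} → 124
Maximum coverage at Green: 914 households.

Green, covering 914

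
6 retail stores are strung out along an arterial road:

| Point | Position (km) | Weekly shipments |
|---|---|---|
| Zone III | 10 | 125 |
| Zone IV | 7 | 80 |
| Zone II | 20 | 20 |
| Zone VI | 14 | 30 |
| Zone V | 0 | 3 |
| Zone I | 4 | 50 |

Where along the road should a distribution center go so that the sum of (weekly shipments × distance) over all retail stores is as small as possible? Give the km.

For a sum of weighted absolute distances on a line, the optimum is the weighted median (not the mean). Total weight W = 308; half-weight = 154.
Sort by position and accumulate weight:
  km 0 (Zone V, w=3) → cum 3
  km 4 (Zone I, w=50) → cum 53
  km 7 (Zone IV, w=80) → cum 133
  km 10 (Zone III, w=125) → cum 258  ≥ 154 → median here
  km 14 (Zone VI, w=30) → cum 288
  km 20 (Zone II, w=20) → cum 308
Optimal location: km 10.

x = 10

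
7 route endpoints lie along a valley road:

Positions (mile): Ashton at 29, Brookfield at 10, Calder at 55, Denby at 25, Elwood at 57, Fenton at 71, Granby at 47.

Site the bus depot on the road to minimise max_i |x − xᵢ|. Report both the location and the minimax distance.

location 40.5, max distance 30.5

The 1-center on a line is the midpoint of the two extreme points: leftmost at 10, rightmost at 71.
Optimal location = (10 + 71)/2 = 40.5; maximum distance = (71 − 10)/2 = 30.5.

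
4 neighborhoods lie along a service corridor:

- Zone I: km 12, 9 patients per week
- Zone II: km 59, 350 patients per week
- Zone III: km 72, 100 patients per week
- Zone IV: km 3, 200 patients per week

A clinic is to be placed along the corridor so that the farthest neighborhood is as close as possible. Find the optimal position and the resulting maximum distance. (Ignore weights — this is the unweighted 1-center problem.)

location 37.5, max distance 34.5

The 1-center on a line is the midpoint of the two extreme points: leftmost at 3, rightmost at 72.
Optimal location = (3 + 72)/2 = 37.5; maximum distance = (72 − 3)/2 = 34.5.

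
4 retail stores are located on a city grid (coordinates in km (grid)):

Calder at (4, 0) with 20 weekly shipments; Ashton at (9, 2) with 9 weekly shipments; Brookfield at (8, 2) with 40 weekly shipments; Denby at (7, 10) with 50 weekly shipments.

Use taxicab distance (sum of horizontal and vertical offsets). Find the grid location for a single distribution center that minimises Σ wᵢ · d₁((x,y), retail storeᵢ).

Manhattan distance separates: Σwᵢ(|x−xᵢ|+|y−yᵢ|) = Σwᵢ|x−xᵢ| + Σwᵢ|y−yᵢ|, so x and y are optimised independently as 1-D weighted medians.
Total weight W = 119; half = 59.5.
x-coordinate, sorted with cumulative weight:
  x=4 (Calder, w=20) cum 20
  x=7 (Denby, w=50) cum 70  ← median
  x=8 (Brookfield, w=40) cum 110
  x=9 (Ashton, w=9) cum 119
⇒ x* = 7
y-coordinate, sorted with cumulative weight:
  y=0 (Calder, w=20) cum 20
  y=2 (Ashton, w=9) cum 29
  y=2 (Brookfield, w=40) cum 69  ← median
  y=10 (Denby, w=50) cum 119
⇒ y* = 2

(7, 2)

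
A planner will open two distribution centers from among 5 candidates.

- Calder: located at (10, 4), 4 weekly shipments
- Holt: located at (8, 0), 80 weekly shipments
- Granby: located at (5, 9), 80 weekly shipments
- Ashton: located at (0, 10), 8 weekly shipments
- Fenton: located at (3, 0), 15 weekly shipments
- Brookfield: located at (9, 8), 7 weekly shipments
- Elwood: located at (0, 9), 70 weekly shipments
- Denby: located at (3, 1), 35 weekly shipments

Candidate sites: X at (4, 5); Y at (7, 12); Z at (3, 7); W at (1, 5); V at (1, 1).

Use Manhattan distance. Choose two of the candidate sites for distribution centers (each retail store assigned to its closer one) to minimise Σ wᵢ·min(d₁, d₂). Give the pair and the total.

{Z, V}, total 1562

Evaluate every pair (each demand assigned to the nearer of the two):
  {Z, V}: total = 1562
  {X, Z}: total = 1780
  {X, W}: total = 1867
  {X, V}: total = 1871
  {W, V}: total = 1910
  {Y, V}: total = 1943
  {Y, Z}: total = 2075
  {Z, W}: total = 2082
  {X, Y}: total = 2087
  {Y, W}: total = 2155
Best pair: {Z, V} with total 1562.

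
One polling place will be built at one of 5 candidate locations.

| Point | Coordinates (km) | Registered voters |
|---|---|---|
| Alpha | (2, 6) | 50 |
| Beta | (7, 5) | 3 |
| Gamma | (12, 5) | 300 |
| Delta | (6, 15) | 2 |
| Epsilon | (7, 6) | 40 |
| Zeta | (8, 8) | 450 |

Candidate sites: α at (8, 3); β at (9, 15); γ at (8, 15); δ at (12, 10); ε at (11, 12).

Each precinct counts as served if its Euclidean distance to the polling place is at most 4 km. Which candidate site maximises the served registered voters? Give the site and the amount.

α, covering 43

Coverage radius r = 4 km; a point is covered iff (Δx)²+(Δy)² ≤ 4² = 16.
  α (8, 3): covers {Beta, Epsilon} → 43
  β (9, 15): covers {Delta} → 2
  γ (8, 15): covers {Delta} → 2
  δ (12, 10): covers {none} → 0
  ε (11, 12): covers {none} → 0
Maximum coverage at α: 43 registered voters.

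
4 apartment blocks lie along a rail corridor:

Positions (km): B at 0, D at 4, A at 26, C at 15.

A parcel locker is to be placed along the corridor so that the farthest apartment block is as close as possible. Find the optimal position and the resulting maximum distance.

The 1-center on a line is the midpoint of the two extreme points: leftmost at 0, rightmost at 26.
Optimal location = (0 + 26)/2 = 13; maximum distance = (26 − 0)/2 = 13.

location 13, max distance 13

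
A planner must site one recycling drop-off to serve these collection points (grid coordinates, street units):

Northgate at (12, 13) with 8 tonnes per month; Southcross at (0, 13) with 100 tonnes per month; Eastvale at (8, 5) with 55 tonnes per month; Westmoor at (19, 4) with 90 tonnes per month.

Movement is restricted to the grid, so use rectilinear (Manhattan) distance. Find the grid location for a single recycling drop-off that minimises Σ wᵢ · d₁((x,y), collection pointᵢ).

(8, 5)

Manhattan distance separates: Σwᵢ(|x−xᵢ|+|y−yᵢ|) = Σwᵢ|x−xᵢ| + Σwᵢ|y−yᵢ|, so x and y are optimised independently as 1-D weighted medians.
Total weight W = 253; half = 126.5.
x-coordinate, sorted with cumulative weight:
  x=0 (Southcross, w=100) cum 100
  x=8 (Eastvale, w=55) cum 155  ← median
  x=12 (Northgate, w=8) cum 163
  x=19 (Westmoor, w=90) cum 253
⇒ x* = 8
y-coordinate, sorted with cumulative weight:
  y=4 (Westmoor, w=90) cum 90
  y=5 (Eastvale, w=55) cum 145  ← median
  y=13 (Northgate, w=8) cum 153
  y=13 (Southcross, w=100) cum 253
⇒ y* = 5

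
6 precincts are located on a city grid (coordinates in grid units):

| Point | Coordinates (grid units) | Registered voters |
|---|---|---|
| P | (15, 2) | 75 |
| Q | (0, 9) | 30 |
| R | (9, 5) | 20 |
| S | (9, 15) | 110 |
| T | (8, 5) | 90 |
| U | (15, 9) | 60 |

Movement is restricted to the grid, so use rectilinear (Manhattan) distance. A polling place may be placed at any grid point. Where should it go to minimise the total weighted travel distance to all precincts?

Manhattan distance separates: Σwᵢ(|x−xᵢ|+|y−yᵢ|) = Σwᵢ|x−xᵢ| + Σwᵢ|y−yᵢ|, so x and y are optimised independently as 1-D weighted medians.
Total weight W = 385; half = 192.5.
x-coordinate, sorted with cumulative weight:
  x=0 (Q, w=30) cum 30
  x=8 (T, w=90) cum 120
  x=9 (R, w=20) cum 140
  x=9 (S, w=110) cum 250  ← median
  x=15 (P, w=75) cum 325
  x=15 (U, w=60) cum 385
⇒ x* = 9
y-coordinate, sorted with cumulative weight:
  y=2 (P, w=75) cum 75
  y=5 (R, w=20) cum 95
  y=5 (T, w=90) cum 185
  y=9 (Q, w=30) cum 215  ← median
  y=9 (U, w=60) cum 275
  y=15 (S, w=110) cum 385
⇒ y* = 9

(9, 9)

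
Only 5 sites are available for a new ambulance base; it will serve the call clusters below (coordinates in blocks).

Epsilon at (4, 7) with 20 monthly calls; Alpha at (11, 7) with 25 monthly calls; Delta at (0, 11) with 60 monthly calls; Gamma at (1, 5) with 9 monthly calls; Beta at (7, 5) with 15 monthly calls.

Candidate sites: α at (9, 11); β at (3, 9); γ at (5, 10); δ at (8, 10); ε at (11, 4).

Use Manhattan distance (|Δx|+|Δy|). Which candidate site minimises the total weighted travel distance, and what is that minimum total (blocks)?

Total weighted distance at each candidate:
  α (9, 11): total = 1116
  β (3, 9): total = 784
  γ (5, 10): total = 851
  δ (8, 10): total = 1028
  ε (11, 4): total = 1529
Minimum is at β with total 784 blocks.

β, total 784 blocks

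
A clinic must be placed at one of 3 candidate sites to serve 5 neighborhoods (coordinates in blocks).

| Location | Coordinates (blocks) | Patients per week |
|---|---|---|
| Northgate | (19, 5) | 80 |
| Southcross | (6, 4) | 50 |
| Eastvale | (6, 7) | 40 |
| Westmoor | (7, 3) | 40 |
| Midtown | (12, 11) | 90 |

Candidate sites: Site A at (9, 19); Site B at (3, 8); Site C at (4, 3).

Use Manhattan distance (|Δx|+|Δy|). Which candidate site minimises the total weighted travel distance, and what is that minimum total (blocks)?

Total weighted distance at each candidate:
  Site A (9, 19): total = 5130
  Site B (3, 8): total = 3470
  Site C (4, 3): total = 3310
Minimum is at Site C with total 3310 blocks.

Site C, total 3310 blocks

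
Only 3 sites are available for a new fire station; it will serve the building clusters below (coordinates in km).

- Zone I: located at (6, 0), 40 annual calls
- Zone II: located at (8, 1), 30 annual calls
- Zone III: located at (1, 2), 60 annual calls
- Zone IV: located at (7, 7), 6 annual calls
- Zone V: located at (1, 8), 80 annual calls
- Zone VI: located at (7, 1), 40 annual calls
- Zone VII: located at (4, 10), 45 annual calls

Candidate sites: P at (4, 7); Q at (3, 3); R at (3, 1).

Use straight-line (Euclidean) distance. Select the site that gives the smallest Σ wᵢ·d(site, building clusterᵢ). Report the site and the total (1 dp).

Total weighted distance at each candidate:
  P (4, 7): total = 1531.7
  Q (3, 3): total = 1427.3
  R (3, 1): total = 1603.8
Minimum is at Q with total 1427.3 km.

Q, total 1427.3 km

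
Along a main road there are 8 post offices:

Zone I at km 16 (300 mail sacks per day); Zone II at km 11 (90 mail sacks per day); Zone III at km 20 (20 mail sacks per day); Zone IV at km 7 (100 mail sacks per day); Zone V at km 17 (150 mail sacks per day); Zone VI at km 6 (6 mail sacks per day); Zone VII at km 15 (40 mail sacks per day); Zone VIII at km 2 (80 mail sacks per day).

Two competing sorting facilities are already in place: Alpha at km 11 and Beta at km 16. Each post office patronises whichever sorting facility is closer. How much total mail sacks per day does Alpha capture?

276

The indifferent point is the midpoint (11+16)/2 = 13.5; post offices left of it (closer to Alpha at 11) go to Alpha, those right go to Beta.
  Zone VIII at 2 (w=80) → Alpha
  Zone VI at 6 (w=6) → Alpha
  Zone IV at 7 (w=100) → Alpha
  Zone II at 11 (w=90) → Alpha
  Zone VII at 15 (w=40) → Beta
  Zone I at 16 (w=300) → Beta
  Zone V at 17 (w=150) → Beta
  Zone III at 20 (w=20) → Beta
Alpha captures 276; Beta captures 510.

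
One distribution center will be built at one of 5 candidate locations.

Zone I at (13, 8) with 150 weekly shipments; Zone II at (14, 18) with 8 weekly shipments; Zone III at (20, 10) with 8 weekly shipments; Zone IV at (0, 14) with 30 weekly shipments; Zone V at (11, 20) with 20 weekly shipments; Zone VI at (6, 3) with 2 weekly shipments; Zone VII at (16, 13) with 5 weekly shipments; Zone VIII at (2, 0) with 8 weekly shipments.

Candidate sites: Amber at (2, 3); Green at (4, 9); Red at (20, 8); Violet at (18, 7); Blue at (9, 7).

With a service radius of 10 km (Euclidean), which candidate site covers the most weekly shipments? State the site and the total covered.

Green, covering 190

Coverage radius r = 10 km; a point is covered iff (Δx)²+(Δy)² ≤ 10² = 100.
  Amber (2, 3): covers {Zone VI, Zone VIII} → 10
  Green (4, 9): covers {Zone I, Zone IV, Zone VI, Zone VIII} → 190
  Red (20, 8): covers {Zone I, Zone III, Zone VII} → 163
  Violet (18, 7): covers {Zone I, Zone III, Zone VII} → 163
  Blue (9, 7): covers {Zone I, Zone VI, Zone VII, Zone VIII} → 165
Maximum coverage at Green: 190 weekly shipments.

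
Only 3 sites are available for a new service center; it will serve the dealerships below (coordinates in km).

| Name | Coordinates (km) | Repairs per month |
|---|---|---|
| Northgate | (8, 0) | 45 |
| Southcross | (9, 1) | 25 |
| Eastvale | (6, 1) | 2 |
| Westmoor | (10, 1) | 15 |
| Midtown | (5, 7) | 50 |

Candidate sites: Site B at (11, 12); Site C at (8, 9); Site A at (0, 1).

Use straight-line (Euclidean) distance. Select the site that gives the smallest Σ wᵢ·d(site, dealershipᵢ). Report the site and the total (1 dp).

Site C, total 927.0 km

Total weighted distance at each candidate:
  Site B (11, 12): total = 1416.5
  Site C (8, 9): total = 927.0
  Site A (0, 1): total = 1140.3
Minimum is at Site C with total 927.0 km.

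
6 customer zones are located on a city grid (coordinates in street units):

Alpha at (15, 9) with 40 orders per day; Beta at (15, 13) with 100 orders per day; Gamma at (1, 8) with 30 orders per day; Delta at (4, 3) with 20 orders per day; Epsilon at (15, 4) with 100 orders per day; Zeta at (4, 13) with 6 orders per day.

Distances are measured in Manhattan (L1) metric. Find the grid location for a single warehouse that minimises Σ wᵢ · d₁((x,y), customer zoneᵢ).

Manhattan distance separates: Σwᵢ(|x−xᵢ|+|y−yᵢ|) = Σwᵢ|x−xᵢ| + Σwᵢ|y−yᵢ|, so x and y are optimised independently as 1-D weighted medians.
Total weight W = 296; half = 148.
x-coordinate, sorted with cumulative weight:
  x=1 (Gamma, w=30) cum 30
  x=4 (Delta, w=20) cum 50
  x=4 (Zeta, w=6) cum 56
  x=15 (Alpha, w=40) cum 96
  x=15 (Beta, w=100) cum 196  ← median
  x=15 (Epsilon, w=100) cum 296
⇒ x* = 15
y-coordinate, sorted with cumulative weight:
  y=3 (Delta, w=20) cum 20
  y=4 (Epsilon, w=100) cum 120
  y=8 (Gamma, w=30) cum 150  ← median
  y=9 (Alpha, w=40) cum 190
  y=13 (Beta, w=100) cum 290
  y=13 (Zeta, w=6) cum 296
⇒ y* = 8

(15, 8)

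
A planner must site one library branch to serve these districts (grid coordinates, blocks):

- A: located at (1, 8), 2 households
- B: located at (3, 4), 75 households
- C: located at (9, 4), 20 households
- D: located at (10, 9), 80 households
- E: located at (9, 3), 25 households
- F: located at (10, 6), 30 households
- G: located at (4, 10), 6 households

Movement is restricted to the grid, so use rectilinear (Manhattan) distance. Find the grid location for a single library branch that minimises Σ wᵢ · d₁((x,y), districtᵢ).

(9, 4)

Manhattan distance separates: Σwᵢ(|x−xᵢ|+|y−yᵢ|) = Σwᵢ|x−xᵢ| + Σwᵢ|y−yᵢ|, so x and y are optimised independently as 1-D weighted medians.
Total weight W = 238; half = 119.
x-coordinate, sorted with cumulative weight:
  x=1 (A, w=2) cum 2
  x=3 (B, w=75) cum 77
  x=4 (G, w=6) cum 83
  x=9 (C, w=20) cum 103
  x=9 (E, w=25) cum 128  ← median
  x=10 (D, w=80) cum 208
  x=10 (F, w=30) cum 238
⇒ x* = 9
y-coordinate, sorted with cumulative weight:
  y=3 (E, w=25) cum 25
  y=4 (B, w=75) cum 100
  y=4 (C, w=20) cum 120  ← median
  y=6 (F, w=30) cum 150
  y=8 (A, w=2) cum 152
  y=9 (D, w=80) cum 232
  y=10 (G, w=6) cum 238
⇒ y* = 4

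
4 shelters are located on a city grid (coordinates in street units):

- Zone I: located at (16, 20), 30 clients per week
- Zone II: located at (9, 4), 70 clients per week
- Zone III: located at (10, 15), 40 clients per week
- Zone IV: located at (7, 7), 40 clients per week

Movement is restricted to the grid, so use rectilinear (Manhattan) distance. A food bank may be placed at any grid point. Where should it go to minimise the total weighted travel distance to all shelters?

Manhattan distance separates: Σwᵢ(|x−xᵢ|+|y−yᵢ|) = Σwᵢ|x−xᵢ| + Σwᵢ|y−yᵢ|, so x and y are optimised independently as 1-D weighted medians.
Total weight W = 180; half = 90.
x-coordinate, sorted with cumulative weight:
  x=7 (Zone IV, w=40) cum 40
  x=9 (Zone II, w=70) cum 110  ← median
  x=10 (Zone III, w=40) cum 150
  x=16 (Zone I, w=30) cum 180
⇒ x* = 9
y-coordinate, sorted with cumulative weight:
  y=4 (Zone II, w=70) cum 70
  y=7 (Zone IV, w=40) cum 110  ← median
  y=15 (Zone III, w=40) cum 150
  y=20 (Zone I, w=30) cum 180
⇒ y* = 7

(9, 7)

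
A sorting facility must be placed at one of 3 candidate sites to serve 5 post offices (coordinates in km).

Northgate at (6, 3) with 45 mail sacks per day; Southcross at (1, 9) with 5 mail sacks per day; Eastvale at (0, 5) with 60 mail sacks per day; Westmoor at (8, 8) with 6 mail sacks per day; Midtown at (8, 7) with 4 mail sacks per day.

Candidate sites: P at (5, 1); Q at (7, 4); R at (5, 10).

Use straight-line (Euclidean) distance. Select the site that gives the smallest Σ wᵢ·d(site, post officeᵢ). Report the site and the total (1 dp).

Total weighted distance at each candidate:
  P (5, 1): total = 602.1
  Q (7, 4): total = 564.3
  R (5, 10): total = 801.7
Minimum is at Q with total 564.3 km.

Q, total 564.3 km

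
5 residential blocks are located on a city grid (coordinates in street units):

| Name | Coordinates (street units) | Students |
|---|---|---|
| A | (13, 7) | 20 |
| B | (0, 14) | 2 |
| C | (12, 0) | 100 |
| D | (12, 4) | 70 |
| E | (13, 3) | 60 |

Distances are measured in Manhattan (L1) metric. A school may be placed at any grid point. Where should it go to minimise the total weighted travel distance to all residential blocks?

Manhattan distance separates: Σwᵢ(|x−xᵢ|+|y−yᵢ|) = Σwᵢ|x−xᵢ| + Σwᵢ|y−yᵢ|, so x and y are optimised independently as 1-D weighted medians.
Total weight W = 252; half = 126.
x-coordinate, sorted with cumulative weight:
  x=0 (B, w=2) cum 2
  x=12 (C, w=100) cum 102
  x=12 (D, w=70) cum 172  ← median
  x=13 (A, w=20) cum 192
  x=13 (E, w=60) cum 252
⇒ x* = 12
y-coordinate, sorted with cumulative weight:
  y=0 (C, w=100) cum 100
  y=3 (E, w=60) cum 160  ← median
  y=4 (D, w=70) cum 230
  y=7 (A, w=20) cum 250
  y=14 (B, w=2) cum 252
⇒ y* = 3

(12, 3)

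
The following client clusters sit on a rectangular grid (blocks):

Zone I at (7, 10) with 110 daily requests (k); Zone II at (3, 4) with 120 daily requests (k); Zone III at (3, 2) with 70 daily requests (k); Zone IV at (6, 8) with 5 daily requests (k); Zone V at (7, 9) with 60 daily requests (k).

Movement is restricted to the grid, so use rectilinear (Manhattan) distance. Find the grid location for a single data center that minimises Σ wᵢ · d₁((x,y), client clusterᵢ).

Manhattan distance separates: Σwᵢ(|x−xᵢ|+|y−yᵢ|) = Σwᵢ|x−xᵢ| + Σwᵢ|y−yᵢ|, so x and y are optimised independently as 1-D weighted medians.
Total weight W = 365; half = 182.5.
x-coordinate, sorted with cumulative weight:
  x=3 (Zone II, w=120) cum 120
  x=3 (Zone III, w=70) cum 190  ← median
  x=6 (Zone IV, w=5) cum 195
  x=7 (Zone I, w=110) cum 305
  x=7 (Zone V, w=60) cum 365
⇒ x* = 3
y-coordinate, sorted with cumulative weight:
  y=2 (Zone III, w=70) cum 70
  y=4 (Zone II, w=120) cum 190  ← median
  y=8 (Zone IV, w=5) cum 195
  y=9 (Zone V, w=60) cum 255
  y=10 (Zone I, w=110) cum 365
⇒ y* = 4

(3, 4)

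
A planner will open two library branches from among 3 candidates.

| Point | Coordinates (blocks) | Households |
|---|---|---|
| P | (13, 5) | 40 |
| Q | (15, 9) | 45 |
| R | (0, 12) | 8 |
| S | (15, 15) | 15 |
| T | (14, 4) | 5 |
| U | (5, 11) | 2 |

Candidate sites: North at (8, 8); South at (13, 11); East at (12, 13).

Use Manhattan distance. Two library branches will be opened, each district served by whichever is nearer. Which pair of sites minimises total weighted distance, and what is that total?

Evaluate every pair (each demand assigned to the nearer of the two):
  {South, East}: total = 655
  {North, South}: total = 658
  {North, East}: total = 868
Best pair: {South, East} with total 655.

{South, East}, total 655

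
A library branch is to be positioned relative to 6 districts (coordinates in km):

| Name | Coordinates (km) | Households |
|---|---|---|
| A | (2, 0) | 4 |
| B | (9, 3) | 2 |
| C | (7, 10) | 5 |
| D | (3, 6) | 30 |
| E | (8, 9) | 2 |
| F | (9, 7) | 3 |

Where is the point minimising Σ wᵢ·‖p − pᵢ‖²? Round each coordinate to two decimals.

(4.22, 5.98)

The minimiser of Σwᵢ‖p−pᵢ‖² is the weighted centroid p* = (Σwᵢpᵢ)/(Σwᵢ).
Σwᵢ = 46.
Σwᵢxᵢ = 4·2 + 2·9 + 5·7 + 30·3 + 2·8 + 3·9 = 194.
Σwᵢyᵢ = 4·0 + 2·3 + 5·10 + 30·6 + 2·9 + 3·7 = 275.
x* = 194/46 = 4.22, y* = 275/46 = 5.98.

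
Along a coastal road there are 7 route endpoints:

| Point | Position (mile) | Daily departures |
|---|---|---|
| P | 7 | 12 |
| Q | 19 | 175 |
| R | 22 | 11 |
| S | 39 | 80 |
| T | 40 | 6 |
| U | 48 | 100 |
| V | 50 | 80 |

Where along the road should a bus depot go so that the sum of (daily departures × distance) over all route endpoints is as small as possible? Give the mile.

For a sum of weighted absolute distances on a line, the optimum is the weighted median (not the mean). Total weight W = 464; half-weight = 232.
Sort by position and accumulate weight:
  mile 7 (P, w=12) → cum 12
  mile 19 (Q, w=175) → cum 187
  mile 22 (R, w=11) → cum 198
  mile 39 (S, w=80) → cum 278  ≥ 232 → median here
  mile 40 (T, w=6) → cum 284
  mile 48 (U, w=100) → cum 384
  mile 50 (V, w=80) → cum 464
Optimal location: mile 39.

x = 39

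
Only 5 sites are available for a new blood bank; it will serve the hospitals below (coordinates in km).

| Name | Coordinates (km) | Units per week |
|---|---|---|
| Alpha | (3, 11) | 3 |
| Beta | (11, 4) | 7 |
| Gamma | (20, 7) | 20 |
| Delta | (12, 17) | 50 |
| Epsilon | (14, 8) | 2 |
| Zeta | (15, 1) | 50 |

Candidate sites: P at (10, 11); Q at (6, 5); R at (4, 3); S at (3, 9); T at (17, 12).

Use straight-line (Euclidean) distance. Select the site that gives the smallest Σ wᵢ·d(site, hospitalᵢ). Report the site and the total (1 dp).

Total weighted distance at each candidate:
  P (10, 11): total = 1171.1
  Q (6, 5): total = 1519.0
  R (4, 3): total = 1791.1
  S (3, 9): total = 1759.7
  T (17, 12): total = 1151.3
Minimum is at T with total 1151.3 km.

T, total 1151.3 km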